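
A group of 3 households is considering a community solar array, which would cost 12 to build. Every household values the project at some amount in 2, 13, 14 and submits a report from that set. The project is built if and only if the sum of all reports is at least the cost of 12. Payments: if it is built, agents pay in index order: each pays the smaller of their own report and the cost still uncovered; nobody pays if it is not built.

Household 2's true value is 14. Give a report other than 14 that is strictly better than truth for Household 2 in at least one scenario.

Suppose Household 1 reports 2 and Household 3 reports 13.
Report 14: project built, pays 10, utility 14 - 10 = 4.
Report 2: project built, pays 2, utility 14 - 2 = 12.
So reporting 2 beats truth here (12 > 4).

2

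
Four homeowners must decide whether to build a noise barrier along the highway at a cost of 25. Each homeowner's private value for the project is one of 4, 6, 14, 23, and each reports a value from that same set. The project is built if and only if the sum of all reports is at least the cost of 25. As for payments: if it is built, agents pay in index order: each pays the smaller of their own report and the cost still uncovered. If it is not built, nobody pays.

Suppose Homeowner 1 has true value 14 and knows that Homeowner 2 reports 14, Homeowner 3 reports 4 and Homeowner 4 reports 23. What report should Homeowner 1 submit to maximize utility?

4

Report 4: project built, pays 4, utility 14 - 4 = 10.
Report 6: project built, pays 6, utility 14 - 6 = 8.
Report 14: project built, pays 14, utility 14 - 14 = 0.
Report 23: project built, pays 23, utility 14 - 23 = -9.
The best choice is 4 with utility 10.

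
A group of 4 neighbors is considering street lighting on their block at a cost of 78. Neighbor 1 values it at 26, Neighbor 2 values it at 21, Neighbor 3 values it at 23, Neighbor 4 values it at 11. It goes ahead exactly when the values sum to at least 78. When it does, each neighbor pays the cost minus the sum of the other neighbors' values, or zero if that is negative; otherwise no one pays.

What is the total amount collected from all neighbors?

69

Total value 81 ≥ cost 78, so it is built.
Neighbor 1: others sum to 55; max(0, 78 - 55) = 23.
Neighbor 2: others sum to 60; max(0, 78 - 60) = 18.
Neighbor 3: others sum to 58; max(0, 78 - 58) = 20.
Neighbor 4: others sum to 70; max(0, 78 - 70) = 8.
Total collected = 23 + 18 + 20 + 8 = 69.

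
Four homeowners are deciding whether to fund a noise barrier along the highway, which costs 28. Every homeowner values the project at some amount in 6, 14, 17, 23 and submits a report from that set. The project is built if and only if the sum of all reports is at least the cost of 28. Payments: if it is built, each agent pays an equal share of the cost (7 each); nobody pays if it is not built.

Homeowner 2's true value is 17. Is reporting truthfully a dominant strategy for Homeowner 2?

Yes

Check each profile of the others' reports and compare truth against every alternative report.
Others report (6, 6, 6): truth gives 10, best alternative gives 10.
Others report (6, 6, 14): truth gives 10, best alternative gives 10.
Others report (6, 6, 17): truth gives 10, best alternative gives 10.
Others report (6, 6, 23): truth gives 10, best alternative gives 10.
Others report (6, 14, 6): truth gives 10, best alternative gives 10.
Others report (6, 14, 14): truth gives 10, best alternative gives 10.
(Remaining 58 profiles checked similarly; truth is weakly best in each.)
In every case the truthful report is at least as good as any alternative, so it is a dominant strategy.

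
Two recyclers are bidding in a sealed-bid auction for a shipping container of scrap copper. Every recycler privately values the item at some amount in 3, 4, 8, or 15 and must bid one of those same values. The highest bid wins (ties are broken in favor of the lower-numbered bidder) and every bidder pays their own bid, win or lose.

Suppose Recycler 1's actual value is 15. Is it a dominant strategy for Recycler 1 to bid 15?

No

Consider the case where Recycler 2 bids 3.
Truthful bid 15: wins, pays 15, utility 15 - 15 = 0.
Bid 3 instead: wins, pays 3, utility 15 - 3 = 12.
Since 12 > 0, bidding 3 is strictly better here, so truthful bidding is not dominant.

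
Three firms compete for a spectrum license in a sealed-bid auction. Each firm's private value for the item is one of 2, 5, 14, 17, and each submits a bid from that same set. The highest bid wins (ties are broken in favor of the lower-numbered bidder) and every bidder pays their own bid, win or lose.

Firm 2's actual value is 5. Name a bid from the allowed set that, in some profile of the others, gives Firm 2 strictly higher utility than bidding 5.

Suppose Firm 1 bids 2 and Firm 3 bids 14.
Bid 5: loses but pays 5, utility -5.
Bid 2: loses but pays 2, utility -2.
So bidding 2 beats truth here (-2 > -5).

2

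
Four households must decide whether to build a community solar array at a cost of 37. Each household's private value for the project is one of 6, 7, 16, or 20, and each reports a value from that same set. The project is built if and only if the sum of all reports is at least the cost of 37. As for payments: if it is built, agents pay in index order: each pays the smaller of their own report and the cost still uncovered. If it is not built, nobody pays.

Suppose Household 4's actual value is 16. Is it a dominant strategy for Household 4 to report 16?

Check each profile of the others' reports and compare truth against every alternative report.
Others report (6, 16, 16): truth gives 16, best alternative gives 16.
Others report (6, 16, 20): truth gives 16, best alternative gives 16.
Others report (6, 20, 16): truth gives 16, best alternative gives 16.
Others report (6, 20, 20): truth gives 16, best alternative gives 16.
Others report (7, 16, 16): truth gives 16, best alternative gives 16.
Others report (7, 16, 20): truth gives 16, best alternative gives 16.
(Remaining 58 profiles checked similarly; truth is weakly best in each.)
In every case the truthful report is at least as good as any alternative, so it is a dominant strategy.

Yes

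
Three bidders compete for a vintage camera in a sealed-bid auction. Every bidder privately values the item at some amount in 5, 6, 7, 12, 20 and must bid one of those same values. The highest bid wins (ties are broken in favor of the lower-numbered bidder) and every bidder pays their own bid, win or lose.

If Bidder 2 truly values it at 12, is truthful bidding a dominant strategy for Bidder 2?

Consider the case where Bidder 1 bids 5 and Bidder 3 bids 5.
Truthful bid 12: wins, pays 12, utility 12 - 12 = 0.
Bid 6 instead: wins, pays 6, utility 12 - 6 = 6.
Since 6 > 0, bidding 6 is strictly better here, so truthful bidding is not dominant.

No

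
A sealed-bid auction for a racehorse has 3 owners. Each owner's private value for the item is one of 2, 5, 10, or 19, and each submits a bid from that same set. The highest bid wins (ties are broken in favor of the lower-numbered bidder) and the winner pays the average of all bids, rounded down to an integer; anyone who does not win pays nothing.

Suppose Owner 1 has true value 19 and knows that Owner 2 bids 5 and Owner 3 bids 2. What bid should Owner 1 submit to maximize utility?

Bid 2: loses, pays 0, utility 0.
Bid 5: wins, pays 4, utility 19 - 4 = 15.
Bid 10: wins, pays 5, utility 19 - 5 = 14.
Bid 19: wins, pays 8, utility 19 - 8 = 11.
The best choice is 5 with utility 15.

5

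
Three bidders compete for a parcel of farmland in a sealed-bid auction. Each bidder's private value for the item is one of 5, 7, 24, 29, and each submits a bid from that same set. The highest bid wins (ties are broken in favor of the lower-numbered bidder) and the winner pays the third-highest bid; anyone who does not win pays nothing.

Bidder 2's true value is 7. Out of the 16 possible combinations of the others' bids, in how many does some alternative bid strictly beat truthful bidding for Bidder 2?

4

Others bid (5, 24): truth gives 0; bid 24 gives 2 > 0. Violating.
Others bid (5, 29): truth gives 0; bid 29 gives 2 > 0. Violating.
Others bid (7, 5): truth gives 0; bid 24 gives 2 > 0. Violating.
Others bid (24, 5): truth gives 0; bid 29 gives 2 > 0. Violating.
Others bid (5, 5): truth gives 2; no alternative beats it.
Others bid (5, 7): truth gives 2; no alternative beats it.
(Checking all 16 profiles: 4 have a profitable deviation, 12 do not.)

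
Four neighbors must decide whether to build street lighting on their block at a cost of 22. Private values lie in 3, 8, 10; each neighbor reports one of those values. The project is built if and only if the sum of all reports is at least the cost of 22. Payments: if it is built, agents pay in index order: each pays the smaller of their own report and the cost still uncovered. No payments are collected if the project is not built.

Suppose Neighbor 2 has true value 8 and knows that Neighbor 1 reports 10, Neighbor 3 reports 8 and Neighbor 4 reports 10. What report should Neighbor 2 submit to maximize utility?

Report 3: project built, pays 3, utility 8 - 3 = 5.
Report 8: project built, pays 8, utility 8 - 8 = 0.
Report 10: project built, pays 10, utility 8 - 10 = -2.
The best choice is 3 with utility 5.

3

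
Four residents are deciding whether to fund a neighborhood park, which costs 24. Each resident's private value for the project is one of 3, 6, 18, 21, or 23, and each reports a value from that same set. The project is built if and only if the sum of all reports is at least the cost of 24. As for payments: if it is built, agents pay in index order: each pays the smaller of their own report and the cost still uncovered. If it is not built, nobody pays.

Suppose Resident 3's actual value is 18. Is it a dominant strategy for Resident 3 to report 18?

No

Consider the case where Resident 1 reports 3, Resident 2 reports 3 and Resident 4 reports 18.
Truthful report 18: project built, pays 18, utility 18 - 18 = 0.
Report 3 instead: project built, pays 3, utility 18 - 3 = 15.
Since 15 > 0, reporting 3 is strictly better here, so truthful reporting is not dominant.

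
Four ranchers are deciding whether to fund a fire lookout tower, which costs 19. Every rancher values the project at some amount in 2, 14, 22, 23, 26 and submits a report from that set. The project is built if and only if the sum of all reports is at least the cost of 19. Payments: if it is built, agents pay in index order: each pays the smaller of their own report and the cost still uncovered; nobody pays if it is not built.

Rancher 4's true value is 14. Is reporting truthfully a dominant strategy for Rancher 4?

Yes

Check each profile of the others' reports and compare truth against every alternative report.
Others report (2, 2, 22): truth gives 14, best alternative gives 14.
Others report (2, 2, 23): truth gives 14, best alternative gives 14.
Others report (2, 2, 26): truth gives 14, best alternative gives 14.
Others report (2, 14, 14): truth gives 14, best alternative gives 14.
Others report (2, 14, 22): truth gives 14, best alternative gives 14.
Others report (2, 14, 23): truth gives 14, best alternative gives 14.
(Remaining 119 profiles checked similarly; truth is weakly best in each.)
In every case the truthful report is at least as good as any alternative, so it is a dominant strategy.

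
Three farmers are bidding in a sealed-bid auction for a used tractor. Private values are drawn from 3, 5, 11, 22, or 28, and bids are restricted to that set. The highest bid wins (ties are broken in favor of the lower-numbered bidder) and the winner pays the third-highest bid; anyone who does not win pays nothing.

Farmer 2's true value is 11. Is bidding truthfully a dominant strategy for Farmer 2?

Consider the case where Farmer 1 bids 3 and Farmer 3 bids 22.
Truthful bid 11: loses, pays 0, utility 0.
Bid 22 instead: wins, pays 3, utility 11 - 3 = 8.
Since 8 > 0, bidding 22 is strictly better here, so truthful bidding is not dominant.

No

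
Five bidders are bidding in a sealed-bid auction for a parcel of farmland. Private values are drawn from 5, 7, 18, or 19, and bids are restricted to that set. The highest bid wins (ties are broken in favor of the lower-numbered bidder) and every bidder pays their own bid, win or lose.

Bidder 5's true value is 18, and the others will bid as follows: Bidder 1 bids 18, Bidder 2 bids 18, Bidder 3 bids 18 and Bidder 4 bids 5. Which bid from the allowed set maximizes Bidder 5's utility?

Bid 5: loses but pays 5, utility -5.
Bid 7: loses but pays 7, utility -7.
Bid 18: loses but pays 18, utility -18.
Bid 19: wins, pays 19, utility 18 - 19 = -1.
The best choice is 19 with utility -1.

19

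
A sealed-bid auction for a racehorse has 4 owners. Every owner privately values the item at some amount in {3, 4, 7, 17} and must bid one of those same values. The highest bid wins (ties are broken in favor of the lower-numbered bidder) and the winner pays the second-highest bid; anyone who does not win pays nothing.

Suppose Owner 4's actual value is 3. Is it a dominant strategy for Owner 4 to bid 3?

Yes

Check each profile of the others' bids and compare truth against every alternative bid.
Others bid (3, 3, 3): truth gives 0, best alternative gives 0.
Others bid (3, 3, 4): truth gives 0, best alternative gives 0.
Others bid (3, 3, 7): truth gives 0, best alternative gives 0.
Others bid (3, 3, 17): truth gives 0, best alternative gives 0.
Others bid (3, 4, 3): truth gives 0, best alternative gives 0.
Others bid (3, 4, 4): truth gives 0, best alternative gives 0.
(Remaining 58 profiles checked similarly; truth is weakly best in each.)
In every case the truthful bid is at least as good as any alternative, so it is a dominant strategy.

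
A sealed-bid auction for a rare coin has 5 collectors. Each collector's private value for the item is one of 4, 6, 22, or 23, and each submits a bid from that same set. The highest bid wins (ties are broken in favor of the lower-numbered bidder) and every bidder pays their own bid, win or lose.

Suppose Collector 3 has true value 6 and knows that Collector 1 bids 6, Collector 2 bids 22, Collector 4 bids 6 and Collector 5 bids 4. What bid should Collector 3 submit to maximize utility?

Bid 4: loses but pays 4, utility -4.
Bid 6: loses but pays 6, utility -6.
Bid 22: loses but pays 22, utility -22.
Bid 23: wins, pays 23, utility 6 - 23 = -17.
The best choice is 4 with utility -4.

4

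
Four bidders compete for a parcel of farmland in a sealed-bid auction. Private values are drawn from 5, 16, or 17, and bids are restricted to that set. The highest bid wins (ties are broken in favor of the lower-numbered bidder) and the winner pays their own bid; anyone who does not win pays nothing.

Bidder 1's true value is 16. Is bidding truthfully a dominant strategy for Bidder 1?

No

Consider the case where Bidder 2 bids 5, Bidder 3 bids 5 and Bidder 4 bids 5.
Truthful bid 16: wins, pays 16, utility 16 - 16 = 0.
Bid 5 instead: wins, pays 5, utility 16 - 5 = 11.
Since 11 > 0, bidding 5 is strictly better here, so truthful bidding is not dominant.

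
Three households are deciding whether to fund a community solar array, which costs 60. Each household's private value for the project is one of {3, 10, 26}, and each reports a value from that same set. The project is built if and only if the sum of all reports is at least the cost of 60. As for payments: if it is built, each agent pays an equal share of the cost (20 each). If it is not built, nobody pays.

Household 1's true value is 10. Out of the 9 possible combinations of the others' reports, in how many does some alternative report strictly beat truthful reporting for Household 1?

1

Others report (26, 26): truth gives -10; report 3 gives 0 > -10. Violating.
Others report (3, 3): truth gives 0; no alternative beats it.
Others report (3, 10): truth gives 0; no alternative beats it.
(Checking all 9 profiles: 1 has a profitable deviation, 8 do not.)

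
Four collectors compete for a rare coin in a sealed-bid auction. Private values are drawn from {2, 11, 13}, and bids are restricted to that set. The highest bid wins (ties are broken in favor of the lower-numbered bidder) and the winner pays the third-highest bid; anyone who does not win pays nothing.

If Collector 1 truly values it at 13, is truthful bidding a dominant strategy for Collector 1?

Yes

Check each profile of the others' bids and compare truth against every alternative bid.
Others bid (2, 2, 13): truth gives 11, best alternative gives 0.
Others bid (2, 13, 2): truth gives 11, best alternative gives 0.
Others bid (13, 2, 2): truth gives 11, best alternative gives 0.
Others bid (2, 11, 13): truth gives 2, best alternative gives 0.
Others bid (2, 13, 11): truth gives 2, best alternative gives 0.
Others bid (11, 2, 13): truth gives 2, best alternative gives 0.
(Remaining 21 profiles checked similarly; truth is weakly best in each.)
In every case the truthful bid is at least as good as any alternative, so it is a dominant strategy.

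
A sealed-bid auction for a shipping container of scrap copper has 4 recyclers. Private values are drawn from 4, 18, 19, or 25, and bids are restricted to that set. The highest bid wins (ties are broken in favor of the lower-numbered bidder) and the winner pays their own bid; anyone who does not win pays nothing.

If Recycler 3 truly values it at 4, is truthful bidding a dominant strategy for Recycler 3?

Check each profile of the others' bids and compare truth against every alternative bid.
Others bid (4, 4, 4): truth gives 0, best alternative gives -14.
Others bid (4, 4, 18): truth gives 0, best alternative gives -14.
Others bid (4, 4, 19): truth gives 0, best alternative gives 0.
Others bid (4, 4, 25): truth gives 0, best alternative gives 0.
Others bid (4, 18, 4): truth gives 0, best alternative gives 0.
Others bid (4, 18, 18): truth gives 0, best alternative gives 0.
(Remaining 58 profiles checked similarly; truth is weakly best in each.)
In every case the truthful bid is at least as good as any alternative, so it is a dominant strategy.

Yes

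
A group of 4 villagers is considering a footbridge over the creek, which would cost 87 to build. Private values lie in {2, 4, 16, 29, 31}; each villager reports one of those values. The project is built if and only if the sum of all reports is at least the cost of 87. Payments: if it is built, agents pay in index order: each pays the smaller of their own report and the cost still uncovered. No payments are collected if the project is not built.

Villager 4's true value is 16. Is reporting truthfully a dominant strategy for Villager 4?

Yes

Check each profile of the others' reports and compare truth against every alternative report.
Others report (29, 29, 29): truth gives 16, best alternative gives 16.
Others report (29, 29, 31): truth gives 16, best alternative gives 16.
Others report (29, 31, 29): truth gives 16, best alternative gives 16.
Others report (29, 31, 31): truth gives 16, best alternative gives 16.
Others report (31, 29, 29): truth gives 16, best alternative gives 16.
Others report (31, 29, 31): truth gives 16, best alternative gives 16.
(Remaining 119 profiles checked similarly; truth is weakly best in each.)
In every case the truthful report is at least as good as any alternative, so it is a dominant strategy.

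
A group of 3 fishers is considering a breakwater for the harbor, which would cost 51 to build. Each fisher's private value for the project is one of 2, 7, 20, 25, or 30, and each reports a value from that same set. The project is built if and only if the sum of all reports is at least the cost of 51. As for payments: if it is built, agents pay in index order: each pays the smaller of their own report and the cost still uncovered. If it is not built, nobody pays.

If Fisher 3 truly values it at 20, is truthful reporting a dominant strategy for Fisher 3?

Check each profile of the others' reports and compare truth against every alternative report.
Others report (25, 30): truth gives 20, best alternative gives 20.
Others report (30, 25): truth gives 20, best alternative gives 20.
Others report (30, 30): truth gives 20, best alternative gives 20.
Others report (20, 30): truth gives 19, best alternative gives 19.
Others report (25, 25): truth gives 19, best alternative gives 19.
Others report (30, 20): truth gives 19, best alternative gives 19.
(Remaining 19 profiles checked similarly; truth is weakly best in each.)
In every case the truthful report is at least as good as any alternative, so it is a dominant strategy.

Yes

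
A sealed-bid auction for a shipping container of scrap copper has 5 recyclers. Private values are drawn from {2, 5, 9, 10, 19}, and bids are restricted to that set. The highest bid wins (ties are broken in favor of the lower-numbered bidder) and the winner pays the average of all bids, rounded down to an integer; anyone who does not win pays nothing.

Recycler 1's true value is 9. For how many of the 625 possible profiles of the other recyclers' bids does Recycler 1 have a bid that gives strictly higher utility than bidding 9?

175

Others bid (2, 2, 2, 2): truth gives 6; bid 2 gives 7 > 6. Violating.
Others bid (2, 2, 2, 5): truth gives 5; bid 5 gives 6 > 5. Violating.
Others bid (2, 2, 2, 10): truth gives 0; bid 10 gives 4 > 0. Violating.
Others bid (2, 2, 2, 19): truth gives 0; bid 19 gives 1 > 0. Violating.
Others bid (2, 2, 2, 9): truth gives 5; no alternative beats it.
Others bid (2, 2, 5, 9): truth gives 4; no alternative beats it.
(Checking all 625 profiles: 175 have a profitable deviation, 450 do not.)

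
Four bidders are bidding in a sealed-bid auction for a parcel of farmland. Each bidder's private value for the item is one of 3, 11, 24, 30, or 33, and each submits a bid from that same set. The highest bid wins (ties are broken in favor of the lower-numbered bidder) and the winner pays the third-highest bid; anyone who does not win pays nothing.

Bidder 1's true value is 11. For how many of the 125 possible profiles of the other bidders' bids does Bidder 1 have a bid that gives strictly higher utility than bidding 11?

Others bid (3, 3, 24): truth gives 0; bid 24 gives 8 > 0. Violating.
Others bid (3, 3, 30): truth gives 0; bid 30 gives 8 > 0. Violating.
Others bid (3, 3, 33): truth gives 0; bid 33 gives 8 > 0. Violating.
Others bid (3, 24, 3): truth gives 0; bid 24 gives 8 > 0. Violating.
Others bid (3, 3, 3): truth gives 8; no alternative beats it.
Others bid (3, 3, 11): truth gives 8; no alternative beats it.
(Checking all 125 profiles: 9 have a profitable deviation, 116 do not.)

9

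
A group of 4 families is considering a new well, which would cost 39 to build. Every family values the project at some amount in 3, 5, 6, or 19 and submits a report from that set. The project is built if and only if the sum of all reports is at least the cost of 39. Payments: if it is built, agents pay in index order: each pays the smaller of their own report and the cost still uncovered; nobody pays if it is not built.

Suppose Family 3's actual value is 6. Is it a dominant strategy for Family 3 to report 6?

No

Consider the case where Family 1 reports 3, Family 2 reports 19 and Family 4 reports 19.
Truthful report 6: project built, pays 6, utility 6 - 6 = 0.
Report 3 instead: project built, pays 3, utility 6 - 3 = 3.
Since 3 > 0, reporting 3 is strictly better here, so truthful reporting is not dominant.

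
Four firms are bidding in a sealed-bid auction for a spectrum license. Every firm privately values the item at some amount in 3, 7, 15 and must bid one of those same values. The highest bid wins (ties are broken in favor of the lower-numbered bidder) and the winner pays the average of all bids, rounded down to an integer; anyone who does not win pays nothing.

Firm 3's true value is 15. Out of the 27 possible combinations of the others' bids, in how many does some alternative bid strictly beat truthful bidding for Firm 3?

Others bid (3, 3, 3): truth gives 9; bid 7 gives 11 > 9. Violating.
Others bid (3, 3, 7): truth gives 8; bid 7 gives 10 > 8. Violating.
Others bid (3, 3, 15): truth gives 6; no alternative beats it.
Others bid (3, 7, 3): truth gives 8; no alternative beats it.
(Checking all 27 profiles: 2 have a profitable deviation, 25 do not.)

2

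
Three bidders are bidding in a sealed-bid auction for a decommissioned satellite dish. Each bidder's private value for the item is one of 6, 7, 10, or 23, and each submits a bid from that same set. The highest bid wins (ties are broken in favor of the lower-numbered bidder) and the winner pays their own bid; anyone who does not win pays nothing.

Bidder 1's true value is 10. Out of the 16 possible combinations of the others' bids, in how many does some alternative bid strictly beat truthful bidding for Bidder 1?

Others bid (6, 6): truth gives 0; bid 6 gives 4 > 0. Violating.
Others bid (6, 7): truth gives 0; bid 7 gives 3 > 0. Violating.
Others bid (7, 6): truth gives 0; bid 7 gives 3 > 0. Violating.
Others bid (7, 7): truth gives 0; bid 7 gives 3 > 0. Violating.
Others bid (6, 10): truth gives 0; no alternative beats it.
Others bid (6, 23): truth gives 0; no alternative beats it.
(Checking all 16 profiles: 4 have a profitable deviation, 12 do not.)

4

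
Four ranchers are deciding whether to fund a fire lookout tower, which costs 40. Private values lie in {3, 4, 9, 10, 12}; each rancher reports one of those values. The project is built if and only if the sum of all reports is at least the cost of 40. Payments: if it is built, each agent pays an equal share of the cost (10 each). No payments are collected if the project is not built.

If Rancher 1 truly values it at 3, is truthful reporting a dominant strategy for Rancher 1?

Check each profile of the others' reports and compare truth against every alternative report.
Others report (12, 12, 12): truth gives 0, best alternative gives -7.
Others report (3, 3, 3): truth gives 0, best alternative gives 0.
Others report (3, 3, 4): truth gives 0, best alternative gives 0.
Others report (3, 3, 9): truth gives 0, best alternative gives 0.
Others report (3, 3, 10): truth gives 0, best alternative gives 0.
Others report (3, 3, 12): truth gives 0, best alternative gives 0.
(Remaining 119 profiles checked similarly; truth is weakly best in each.)
In every case the truthful report is at least as good as any alternative, so it is a dominant strategy.

Yes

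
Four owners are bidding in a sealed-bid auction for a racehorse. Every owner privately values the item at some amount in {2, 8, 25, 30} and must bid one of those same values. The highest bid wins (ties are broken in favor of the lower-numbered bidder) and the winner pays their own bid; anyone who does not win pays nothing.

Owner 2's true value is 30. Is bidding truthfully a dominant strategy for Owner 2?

Consider the case where Owner 1 bids 2, Owner 3 bids 2 and Owner 4 bids 2.
Truthful bid 30: wins, pays 30, utility 30 - 30 = 0.
Bid 8 instead: wins, pays 8, utility 30 - 8 = 22.
Since 22 > 0, bidding 8 is strictly better here, so truthful bidding is not dominant.

No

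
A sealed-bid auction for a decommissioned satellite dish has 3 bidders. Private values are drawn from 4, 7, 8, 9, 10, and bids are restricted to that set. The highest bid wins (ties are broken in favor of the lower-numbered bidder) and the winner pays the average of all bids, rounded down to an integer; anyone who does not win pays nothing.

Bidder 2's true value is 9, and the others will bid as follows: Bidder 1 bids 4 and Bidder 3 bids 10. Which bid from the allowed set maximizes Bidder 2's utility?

Bid 4: loses, pays 0, utility 0.
Bid 7: loses, pays 0, utility 0.
Bid 8: loses, pays 0, utility 0.
Bid 9: loses, pays 0, utility 0.
Bid 10: wins, pays 8, utility 9 - 8 = 1.
The best choice is 10 with utility 1.

10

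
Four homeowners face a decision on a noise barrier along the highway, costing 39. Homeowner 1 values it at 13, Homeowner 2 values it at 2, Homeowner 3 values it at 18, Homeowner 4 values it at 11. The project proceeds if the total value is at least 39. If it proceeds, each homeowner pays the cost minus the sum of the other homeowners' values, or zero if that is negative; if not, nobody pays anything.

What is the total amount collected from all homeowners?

Total value 44 ≥ cost 39, so it is built.
Homeowner 1: others sum to 31; max(0, 39 - 31) = 8.
Homeowner 2: others sum to 42; max(0, 39 - 42) = 0.
Homeowner 3: others sum to 26; max(0, 39 - 26) = 13.
Homeowner 4: others sum to 33; max(0, 39 - 33) = 6.
Total collected = 8 + 0 + 13 + 6 = 27.

27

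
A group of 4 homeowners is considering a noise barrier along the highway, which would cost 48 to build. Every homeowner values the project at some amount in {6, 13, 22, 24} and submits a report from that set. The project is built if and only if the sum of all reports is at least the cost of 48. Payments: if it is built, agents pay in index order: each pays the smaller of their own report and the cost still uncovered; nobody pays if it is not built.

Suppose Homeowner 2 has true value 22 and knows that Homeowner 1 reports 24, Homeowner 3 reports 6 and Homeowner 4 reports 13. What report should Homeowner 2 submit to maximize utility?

6

Report 6: project built, pays 6, utility 22 - 6 = 16.
Report 13: project built, pays 13, utility 22 - 13 = 9.
Report 22: project built, pays 22, utility 22 - 22 = 0.
Report 24: project built, pays 24, utility 22 - 24 = -2.
The best choice is 6 with utility 16.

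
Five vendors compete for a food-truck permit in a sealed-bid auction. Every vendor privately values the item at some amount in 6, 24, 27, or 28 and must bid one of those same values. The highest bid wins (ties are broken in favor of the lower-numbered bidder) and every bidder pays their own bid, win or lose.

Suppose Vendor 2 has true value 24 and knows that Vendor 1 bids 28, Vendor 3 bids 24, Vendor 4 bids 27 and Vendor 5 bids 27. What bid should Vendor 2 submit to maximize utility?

6

Bid 6: loses but pays 6, utility -6.
Bid 24: loses but pays 24, utility -24.
Bid 27: loses but pays 27, utility -27.
Bid 28: loses but pays 28, utility -28.
The best choice is 6 with utility -6.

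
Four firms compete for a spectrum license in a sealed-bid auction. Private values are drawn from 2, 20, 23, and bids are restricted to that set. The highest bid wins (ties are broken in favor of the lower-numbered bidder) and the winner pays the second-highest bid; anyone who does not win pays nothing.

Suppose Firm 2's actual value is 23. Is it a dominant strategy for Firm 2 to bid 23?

Yes

Check each profile of the others' bids and compare truth against every alternative bid.
Others bid (20, 2, 2): truth gives 3, best alternative gives 0.
Others bid (20, 2, 20): truth gives 3, best alternative gives 0.
Others bid (20, 20, 2): truth gives 3, best alternative gives 0.
Others bid (20, 20, 20): truth gives 3, best alternative gives 0.
Others bid (2, 2, 2): truth gives 21, best alternative gives 21.
Others bid (2, 2, 20): truth gives 3, best alternative gives 3.
(Remaining 21 profiles checked similarly; truth is weakly best in each.)
In every case the truthful bid is at least as good as any alternative, so it is a dominant strategy.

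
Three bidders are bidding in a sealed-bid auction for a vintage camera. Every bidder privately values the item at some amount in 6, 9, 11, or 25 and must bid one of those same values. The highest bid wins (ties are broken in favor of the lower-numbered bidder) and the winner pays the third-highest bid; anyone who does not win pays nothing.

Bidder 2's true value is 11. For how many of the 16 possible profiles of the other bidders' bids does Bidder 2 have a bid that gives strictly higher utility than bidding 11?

4

Others bid (6, 25): truth gives 0; bid 25 gives 5 > 0. Violating.
Others bid (9, 25): truth gives 0; bid 25 gives 2 > 0. Violating.
Others bid (11, 6): truth gives 0; bid 25 gives 5 > 0. Violating.
Others bid (11, 9): truth gives 0; bid 25 gives 2 > 0. Violating.
Others bid (6, 6): truth gives 5; no alternative beats it.
Others bid (6, 9): truth gives 5; no alternative beats it.
(Checking all 16 profiles: 4 have a profitable deviation, 12 do not.)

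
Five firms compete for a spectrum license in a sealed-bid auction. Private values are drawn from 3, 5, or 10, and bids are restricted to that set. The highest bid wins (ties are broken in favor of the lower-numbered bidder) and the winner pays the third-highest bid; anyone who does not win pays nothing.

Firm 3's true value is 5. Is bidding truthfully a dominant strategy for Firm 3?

Consider the case where Firm 1 bids 3, Firm 2 bids 3, Firm 4 bids 3 and Firm 5 bids 10.
Truthful bid 5: loses, pays 0, utility 0.
Bid 10 instead: wins, pays 3, utility 5 - 3 = 2.
Since 2 > 0, bidding 10 is strictly better here, so truthful bidding is not dominant.

No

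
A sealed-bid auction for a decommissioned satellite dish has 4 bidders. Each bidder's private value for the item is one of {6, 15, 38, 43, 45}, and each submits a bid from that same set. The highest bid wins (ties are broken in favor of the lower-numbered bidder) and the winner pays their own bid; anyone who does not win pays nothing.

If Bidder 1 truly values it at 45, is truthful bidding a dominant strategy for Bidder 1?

Consider the case where Bidder 2 bids 6, Bidder 3 bids 6 and Bidder 4 bids 6.
Truthful bid 45: wins, pays 45, utility 45 - 45 = 0.
Bid 6 instead: wins, pays 6, utility 45 - 6 = 39.
Since 39 > 0, bidding 6 is strictly better here, so truthful bidding is not dominant.

No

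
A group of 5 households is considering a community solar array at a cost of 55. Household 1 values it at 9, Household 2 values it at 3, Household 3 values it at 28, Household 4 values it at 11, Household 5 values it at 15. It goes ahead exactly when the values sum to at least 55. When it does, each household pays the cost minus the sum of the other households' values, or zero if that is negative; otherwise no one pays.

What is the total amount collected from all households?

21

Total value 66 ≥ cost 55, so it is built.
Household 1: others sum to 57; max(0, 55 - 57) = 0.
Household 2: others sum to 63; max(0, 55 - 63) = 0.
Household 3: others sum to 38; max(0, 55 - 38) = 17.
Household 4: others sum to 55; max(0, 55 - 55) = 0.
Household 5: others sum to 51; max(0, 55 - 51) = 4.
Total collected = 0 + 0 + 17 + 0 + 4 = 21.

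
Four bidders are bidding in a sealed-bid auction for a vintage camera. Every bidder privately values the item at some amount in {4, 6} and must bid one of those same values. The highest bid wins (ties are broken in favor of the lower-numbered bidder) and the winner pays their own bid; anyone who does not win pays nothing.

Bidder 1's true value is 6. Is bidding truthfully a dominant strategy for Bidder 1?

No

Consider the case where Bidder 2 bids 4, Bidder 3 bids 4 and Bidder 4 bids 4.
Truthful bid 6: wins, pays 6, utility 6 - 6 = 0.
Bid 4 instead: wins, pays 4, utility 6 - 4 = 2.
Since 2 > 0, bidding 4 is strictly better here, so truthful bidding is not dominant.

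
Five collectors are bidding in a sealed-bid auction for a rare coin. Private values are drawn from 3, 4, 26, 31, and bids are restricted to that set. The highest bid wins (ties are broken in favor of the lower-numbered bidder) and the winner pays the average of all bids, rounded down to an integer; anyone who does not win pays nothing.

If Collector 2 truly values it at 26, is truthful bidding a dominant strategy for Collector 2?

No

Consider the case where Collector 1 bids 3, Collector 3 bids 3, Collector 4 bids 3 and Collector 5 bids 3.
Truthful bid 26: wins, pays 7, utility 26 - 7 = 19.
Bid 4 instead: wins, pays 3, utility 26 - 3 = 23.
Since 23 > 19, bidding 4 is strictly better here, so truthful bidding is not dominant.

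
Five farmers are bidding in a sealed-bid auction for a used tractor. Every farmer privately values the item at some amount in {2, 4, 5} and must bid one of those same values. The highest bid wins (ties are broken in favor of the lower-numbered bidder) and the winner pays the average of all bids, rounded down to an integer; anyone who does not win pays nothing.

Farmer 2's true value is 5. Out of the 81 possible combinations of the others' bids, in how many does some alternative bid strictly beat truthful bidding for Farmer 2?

Others bid (2, 2, 2, 4): truth gives 2; bid 4 gives 3 > 2. Violating.
Others bid (2, 2, 4, 2): truth gives 2; bid 4 gives 3 > 2. Violating.
Others bid (2, 4, 2, 2): truth gives 2; bid 4 gives 3 > 2. Violating.
Others bid (2, 2, 2, 2): truth gives 3; no alternative beats it.
Others bid (2, 2, 2, 5): truth gives 2; no alternative beats it.
(Checking all 81 profiles: 3 have a profitable deviation, 78 do not.)

3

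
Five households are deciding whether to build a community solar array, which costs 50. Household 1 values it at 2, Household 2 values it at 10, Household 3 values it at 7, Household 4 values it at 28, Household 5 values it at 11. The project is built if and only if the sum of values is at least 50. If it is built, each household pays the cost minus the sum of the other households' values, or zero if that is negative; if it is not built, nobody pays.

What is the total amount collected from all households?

25

Total value 58 ≥ cost 50, so it is built.
Household 1: others sum to 56; max(0, 50 - 56) = 0.
Household 2: others sum to 48; max(0, 50 - 48) = 2.
Household 3: others sum to 51; max(0, 50 - 51) = 0.
Household 4: others sum to 30; max(0, 50 - 30) = 20.
Household 5: others sum to 47; max(0, 50 - 47) = 3.
Total collected = 0 + 2 + 0 + 20 + 3 = 25.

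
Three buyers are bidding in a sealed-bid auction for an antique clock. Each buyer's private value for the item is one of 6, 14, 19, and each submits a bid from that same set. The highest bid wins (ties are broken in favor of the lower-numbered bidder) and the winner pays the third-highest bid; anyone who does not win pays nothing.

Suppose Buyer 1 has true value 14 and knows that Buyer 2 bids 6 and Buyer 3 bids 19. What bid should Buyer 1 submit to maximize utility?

Bid 6: loses, pays 0, utility 0.
Bid 14: loses, pays 0, utility 0.
Bid 19: wins, pays 6, utility 14 - 6 = 8.
The best choice is 19 with utility 8.

19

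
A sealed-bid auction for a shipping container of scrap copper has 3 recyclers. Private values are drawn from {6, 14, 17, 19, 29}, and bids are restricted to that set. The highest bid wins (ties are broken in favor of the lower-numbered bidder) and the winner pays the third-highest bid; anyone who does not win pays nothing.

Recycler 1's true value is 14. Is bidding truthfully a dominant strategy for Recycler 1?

No

Consider the case where Recycler 2 bids 6 and Recycler 3 bids 17.
Truthful bid 14: loses, pays 0, utility 0.
Bid 17 instead: wins, pays 6, utility 14 - 6 = 8.
Since 8 > 0, bidding 17 is strictly better here, so truthful bidding is not dominant.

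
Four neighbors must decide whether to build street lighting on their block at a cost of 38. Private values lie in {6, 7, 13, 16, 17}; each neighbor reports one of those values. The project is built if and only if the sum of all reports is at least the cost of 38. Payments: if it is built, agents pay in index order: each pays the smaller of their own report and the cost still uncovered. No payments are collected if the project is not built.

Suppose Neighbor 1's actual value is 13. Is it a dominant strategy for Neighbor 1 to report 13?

Consider the case where Neighbor 2 reports 6, Neighbor 3 reports 13 and Neighbor 4 reports 13.
Truthful report 13: project built, pays 13, utility 13 - 13 = 0.
Report 6 instead: project built, pays 6, utility 13 - 6 = 7.
Since 7 > 0, reporting 6 is strictly better here, so truthful reporting is not dominant.

No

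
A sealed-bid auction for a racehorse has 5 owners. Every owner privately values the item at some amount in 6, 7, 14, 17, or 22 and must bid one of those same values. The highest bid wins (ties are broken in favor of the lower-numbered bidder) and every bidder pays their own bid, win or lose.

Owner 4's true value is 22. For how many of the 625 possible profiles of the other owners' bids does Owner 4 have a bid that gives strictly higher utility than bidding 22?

413

Others bid (6, 6, 6, 6): truth gives 0; bid 7 gives 15 > 0. Violating.
Others bid (6, 6, 6, 7): truth gives 0; bid 7 gives 15 > 0. Violating.
Others bid (6, 6, 6, 14): truth gives 0; bid 14 gives 8 > 0. Violating.
Others bid (6, 6, 6, 17): truth gives 0; bid 17 gives 5 > 0. Violating.
Others bid (6, 6, 6, 22): truth gives 0; no alternative beats it.
Others bid (6, 6, 7, 22): truth gives 0; no alternative beats it.
(Checking all 625 profiles: 413 have a profitable deviation, 212 do not.)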